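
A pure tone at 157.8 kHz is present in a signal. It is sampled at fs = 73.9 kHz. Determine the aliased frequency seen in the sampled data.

10 kHz

157.8 kHz mod fs = 10 kHz.
10 kHz ≤ fs/2 = 36.95 kHz, appears at 10 kHz.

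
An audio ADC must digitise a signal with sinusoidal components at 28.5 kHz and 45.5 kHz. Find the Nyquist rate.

Highest-frequency component: 45.5 kHz.
Nyquist rate = 2 × 45.5 kHz = 91 kHz.

91 kHz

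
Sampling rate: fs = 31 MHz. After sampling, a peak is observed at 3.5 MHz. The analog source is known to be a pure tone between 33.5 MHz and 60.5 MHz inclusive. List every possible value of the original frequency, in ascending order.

Frequencies that alias to 3.5 MHz are k·fs ± 3.5 MHz for integer k ≥ 0.
k=0: 3.5 MHz.
k=1: 27.5 MHz, 34.5 MHz.
k=2: 58.5 MHz, 65.5 MHz.
k=3: 89.5 MHz, 96.5 MHz.
Within [33.5 MHz, 60.5 MHz]: 34.5 MHz, 58.5 MHz.

34.5 MHz, 58.5 MHz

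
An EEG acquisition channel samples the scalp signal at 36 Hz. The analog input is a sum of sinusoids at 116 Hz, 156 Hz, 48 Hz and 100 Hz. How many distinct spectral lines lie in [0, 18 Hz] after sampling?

fs/2 = 18 Hz.
116 Hz mod fs = 8 Hz.
8 Hz ≤ fs/2 = 18 Hz, appears at 8 Hz.
156 Hz mod fs = 12 Hz.
12 Hz ≤ fs/2 = 18 Hz, appears at 12 Hz.
48 Hz mod fs = 12 Hz.
12 Hz ≤ fs/2 = 18 Hz, appears at 12 Hz.
100 Hz mod fs = 28 Hz.
28 Hz > fs/2 = 18 Hz, folds to fs − 28 Hz = 8 Hz.
Distinct values: {8 Hz, 12 Hz} → 2.

2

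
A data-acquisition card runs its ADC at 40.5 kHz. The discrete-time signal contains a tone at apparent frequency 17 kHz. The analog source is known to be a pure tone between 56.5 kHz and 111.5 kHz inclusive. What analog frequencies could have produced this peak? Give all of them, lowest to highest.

Frequencies that alias to 17 kHz are k·fs ± 17 kHz for integer k ≥ 0.
k=0: 17 kHz.
k=1: 23.5 kHz, 57.5 kHz.
k=2: 64 kHz, 98 kHz.
k=3: 104.5 kHz, 138.5 kHz.
k=4: 145 kHz, 179 kHz.
Within [56.5 kHz, 111.5 kHz]: 57.5 kHz, 64 kHz, 98 kHz, 104.5 kHz.

57.5 kHz, 64 kHz, 98 kHz, 104.5 kHz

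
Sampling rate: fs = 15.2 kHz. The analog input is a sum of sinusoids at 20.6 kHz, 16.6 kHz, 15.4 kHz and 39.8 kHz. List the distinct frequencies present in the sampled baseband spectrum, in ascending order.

fs/2 = 7.6 kHz.
20.6 kHz mod fs = 5.4 kHz.
5.4 kHz ≤ fs/2 = 7.6 kHz, appears at 5.4 kHz.
16.6 kHz mod fs = 1.4 kHz.
1.4 kHz ≤ fs/2 = 7.6 kHz, appears at 1.4 kHz.
15.4 kHz mod fs = 0.2 kHz.
0.2 kHz ≤ fs/2 = 7.6 kHz, appears at 0.2 kHz.
39.8 kHz mod fs = 9.4 kHz.
9.4 kHz > fs/2 = 7.6 kHz, folds to fs − 9.4 kHz = 5.8 kHz.
Distinct values: {0.2 kHz, 1.4 kHz, 5.4 kHz, 5.8 kHz}.

0.2 kHz, 1.4 kHz, 5.4 kHz, 5.8 kHz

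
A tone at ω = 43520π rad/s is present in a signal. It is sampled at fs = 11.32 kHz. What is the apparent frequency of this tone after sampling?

ω = 43520π rad/s → f = ω/(2π) = 21760 Hz = 21.76 kHz.
21.76 kHz mod fs = 10.44 kHz.
10.44 kHz > fs/2 = 5.66 kHz, folds to fs − 10.44 kHz = 0.88 kHz.

0.88 kHz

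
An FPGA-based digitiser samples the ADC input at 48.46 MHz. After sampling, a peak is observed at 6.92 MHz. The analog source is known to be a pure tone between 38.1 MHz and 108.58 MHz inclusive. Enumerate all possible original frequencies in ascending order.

Frequencies that alias to 6.92 MHz are k·fs ± 6.92 MHz for integer k ≥ 0.
k=0: 6.92 MHz.
k=1: 41.54 MHz, 55.38 MHz.
k=2: 90 MHz, 103.84 MHz.
k=3: 138.46 MHz, 152.3 MHz.
Within [38.1 MHz, 108.58 MHz]: 41.54 MHz, 55.38 MHz, 90 MHz, 103.84 MHz.

41.54 MHz, 55.38 MHz, 90 MHz, 103.84 MHz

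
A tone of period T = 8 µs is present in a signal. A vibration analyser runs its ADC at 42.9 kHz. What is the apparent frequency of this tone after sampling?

T = 8 µs → f = 1/T = 125 kHz.
125 kHz mod fs = 39.2 kHz.
39.2 kHz > fs/2 = 21.45 kHz, folds to fs − 39.2 kHz = 3.7 kHz.

3.7 kHz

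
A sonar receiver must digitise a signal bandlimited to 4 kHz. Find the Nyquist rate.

Nyquist rate = 2 × 4 kHz = 8 kHz.

8 kHz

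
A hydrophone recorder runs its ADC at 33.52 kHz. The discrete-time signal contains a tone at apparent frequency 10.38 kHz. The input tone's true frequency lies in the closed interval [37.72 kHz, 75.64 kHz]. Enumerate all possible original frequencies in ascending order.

Frequencies that alias to 10.38 kHz are k·fs ± 10.38 kHz for integer k ≥ 0.
k=0: 10.38 kHz.
k=1: 23.14 kHz, 43.9 kHz.
k=2: 56.66 kHz, 77.42 kHz.
k=3: 90.18 kHz, 110.94 kHz.
Within [37.72 kHz, 75.64 kHz]: 43.9 kHz, 56.66 kHz.

43.9 kHz, 56.66 kHz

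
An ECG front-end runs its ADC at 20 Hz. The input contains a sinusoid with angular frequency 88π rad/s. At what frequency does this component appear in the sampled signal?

ω = 88π rad/s → f = ω/(2π) = 44 Hz.
44 Hz mod fs = 4 Hz.
4 Hz ≤ fs/2 = 10 Hz, appears at 4 Hz.

4 Hz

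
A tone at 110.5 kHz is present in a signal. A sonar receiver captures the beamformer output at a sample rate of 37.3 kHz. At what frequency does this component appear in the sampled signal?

1.4 kHz

110.5 kHz mod fs = 35.9 kHz.
35.9 kHz > fs/2 = 18.65 kHz, folds to fs − 35.9 kHz = 1.4 kHz.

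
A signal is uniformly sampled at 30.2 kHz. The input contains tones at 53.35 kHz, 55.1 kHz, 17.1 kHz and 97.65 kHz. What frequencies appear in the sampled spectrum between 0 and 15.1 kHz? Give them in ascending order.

5.3 kHz, 7.05 kHz, 13.1 kHz

fs/2 = 15.1 kHz.
53.35 kHz mod fs = 23.15 kHz.
23.15 kHz > fs/2 = 15.1 kHz, folds to fs − 23.15 kHz = 7.05 kHz.
55.1 kHz mod fs = 24.9 kHz.
24.9 kHz > fs/2 = 15.1 kHz, folds to fs − 24.9 kHz = 5.3 kHz.
17.1 kHz > fs/2 = 15.1 kHz, folds to fs − 17.1 kHz = 13.1 kHz.
97.65 kHz mod fs = 7.05 kHz.
7.05 kHz ≤ fs/2 = 15.1 kHz, appears at 7.05 kHz.
Distinct values: {5.3 kHz, 7.05 kHz, 13.1 kHz}.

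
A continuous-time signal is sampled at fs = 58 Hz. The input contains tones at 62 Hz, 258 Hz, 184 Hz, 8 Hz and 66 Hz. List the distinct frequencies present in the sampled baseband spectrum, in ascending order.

fs/2 = 29 Hz.
62 Hz mod fs = 4 Hz.
4 Hz ≤ fs/2 = 29 Hz, appears at 4 Hz.
258 Hz mod fs = 26 Hz.
26 Hz ≤ fs/2 = 29 Hz, appears at 26 Hz.
184 Hz mod fs = 10 Hz.
10 Hz ≤ fs/2 = 29 Hz, appears at 10 Hz.
8 Hz ≤ fs/2 = 29 Hz, passes unchanged.
66 Hz mod fs = 8 Hz.
8 Hz ≤ fs/2 = 29 Hz, appears at 8 Hz.
Distinct values: {4 Hz, 8 Hz, 10 Hz, 26 Hz}.

4 Hz, 8 Hz, 10 Hz, 26 Hz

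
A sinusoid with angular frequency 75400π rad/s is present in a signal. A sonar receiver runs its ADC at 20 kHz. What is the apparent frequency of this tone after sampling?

2.3 kHz

ω = 75400π rad/s → f = ω/(2π) = 37700 Hz = 37.7 kHz.
37.7 kHz mod fs = 17.7 kHz.
17.7 kHz > fs/2 = 10 kHz, folds to fs − 17.7 kHz = 2.3 kHz.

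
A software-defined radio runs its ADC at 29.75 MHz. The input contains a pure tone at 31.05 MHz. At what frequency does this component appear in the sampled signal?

31.05 MHz mod fs = 1.3 MHz.
1.3 MHz ≤ fs/2 = 14.875 MHz, appears at 1.3 MHz.

1.3 MHz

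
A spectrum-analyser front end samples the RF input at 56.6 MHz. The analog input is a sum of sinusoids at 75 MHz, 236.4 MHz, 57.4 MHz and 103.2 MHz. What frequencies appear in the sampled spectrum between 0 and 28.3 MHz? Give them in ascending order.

0.8 MHz, 10 MHz, 18.4 MHz

fs/2 = 28.3 MHz.
75 MHz mod fs = 18.4 MHz.
18.4 MHz ≤ fs/2 = 28.3 MHz, appears at 18.4 MHz.
236.4 MHz mod fs = 10 MHz.
10 MHz ≤ fs/2 = 28.3 MHz, appears at 10 MHz.
57.4 MHz mod fs = 0.8 MHz.
0.8 MHz ≤ fs/2 = 28.3 MHz, appears at 0.8 MHz.
103.2 MHz mod fs = 46.6 MHz.
46.6 MHz > fs/2 = 28.3 MHz, folds to fs − 46.6 MHz = 10 MHz.
Distinct values: {0.8 MHz, 10 MHz, 18.4 MHz}.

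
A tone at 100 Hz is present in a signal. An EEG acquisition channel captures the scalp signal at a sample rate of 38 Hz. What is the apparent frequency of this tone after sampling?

14 Hz

100 Hz mod fs = 24 Hz.
24 Hz > fs/2 = 19 Hz, folds to fs − 24 Hz = 14 Hz.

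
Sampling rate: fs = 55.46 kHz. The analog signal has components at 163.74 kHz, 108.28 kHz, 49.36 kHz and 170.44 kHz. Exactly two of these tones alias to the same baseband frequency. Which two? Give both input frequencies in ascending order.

108.28 kHz, 163.74 kHz

fs/2 = 27.73 kHz.
163.74 kHz mod fs = 52.82 kHz.
52.82 kHz > fs/2 = 27.73 kHz, folds to fs − 52.82 kHz = 2.64 kHz.
108.28 kHz mod fs = 52.82 kHz.
52.82 kHz > fs/2 = 27.73 kHz, folds to fs − 52.82 kHz = 2.64 kHz.
49.36 kHz > fs/2 = 27.73 kHz, folds to fs − 49.36 kHz = 6.1 kHz.
170.44 kHz mod fs = 4.06 kHz.
4.06 kHz ≤ fs/2 = 27.73 kHz, appears at 4.06 kHz.
108.28 kHz and 163.74 kHz both map to 2.64 kHz.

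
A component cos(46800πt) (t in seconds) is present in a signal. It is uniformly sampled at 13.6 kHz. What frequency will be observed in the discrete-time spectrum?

ω = 46800π rad/s → f = ω/(2π) = 23400 Hz = 23.4 kHz.
23.4 kHz mod fs = 9.8 kHz.
9.8 kHz > fs/2 = 6.8 kHz, folds to fs − 9.8 kHz = 3.8 kHz.

3.8 kHz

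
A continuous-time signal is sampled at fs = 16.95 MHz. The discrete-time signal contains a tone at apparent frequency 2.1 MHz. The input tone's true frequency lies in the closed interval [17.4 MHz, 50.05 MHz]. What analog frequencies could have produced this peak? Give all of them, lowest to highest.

Frequencies that alias to 2.1 MHz are k·fs ± 2.1 MHz for integer k ≥ 0.
k=0: 2.1 MHz.
k=1: 14.85 MHz, 19.05 MHz.
k=2: 31.8 MHz, 36 MHz.
k=3: 48.75 MHz, 52.95 MHz.
k=4: 65.7 MHz, 69.9 MHz.
Within [17.4 MHz, 50.05 MHz]: 19.05 MHz, 31.8 MHz, 36 MHz, 48.75 MHz.

19.05 MHz, 31.8 MHz, 36 MHz, 48.75 MHz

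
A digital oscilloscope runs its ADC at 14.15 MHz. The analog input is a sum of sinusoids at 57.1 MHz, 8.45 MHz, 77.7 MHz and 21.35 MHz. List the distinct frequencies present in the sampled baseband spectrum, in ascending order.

0.5 MHz, 5.7 MHz, 6.95 MHz

fs/2 = 7.075 MHz.
57.1 MHz mod fs = 0.5 MHz.
0.5 MHz ≤ fs/2 = 7.075 MHz, appears at 0.5 MHz.
8.45 MHz > fs/2 = 7.075 MHz, folds to fs − 8.45 MHz = 5.7 MHz.
77.7 MHz mod fs = 6.95 MHz.
6.95 MHz ≤ fs/2 = 7.075 MHz, appears at 6.95 MHz.
21.35 MHz mod fs = 7.2 MHz.
7.2 MHz > fs/2 = 7.075 MHz, folds to fs − 7.2 MHz = 6.95 MHz.
Distinct values: {0.5 MHz, 5.7 MHz, 6.95 MHz}.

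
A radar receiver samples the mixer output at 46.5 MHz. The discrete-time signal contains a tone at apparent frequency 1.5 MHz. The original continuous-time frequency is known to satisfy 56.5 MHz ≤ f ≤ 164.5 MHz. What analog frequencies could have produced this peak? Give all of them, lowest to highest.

91.5 MHz, 94.5 MHz, 138 MHz, 141 MHz

Frequencies that alias to 1.5 MHz are k·fs ± 1.5 MHz for integer k ≥ 0.
k=0: 1.5 MHz.
k=1: 45 MHz, 48 MHz.
k=2: 91.5 MHz, 94.5 MHz.
k=3: 138 MHz, 141 MHz.
k=4: 184.5 MHz, 187.5 MHz.
Within [56.5 MHz, 164.5 MHz]: 91.5 MHz, 94.5 MHz, 138 MHz, 141 MHz.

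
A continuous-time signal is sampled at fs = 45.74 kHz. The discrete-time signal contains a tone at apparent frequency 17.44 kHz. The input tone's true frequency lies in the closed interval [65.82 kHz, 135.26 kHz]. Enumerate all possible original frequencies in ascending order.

Frequencies that alias to 17.44 kHz are k·fs ± 17.44 kHz for integer k ≥ 0.
k=0: 17.44 kHz.
k=1: 28.3 kHz, 63.18 kHz.
k=2: 74.04 kHz, 108.92 kHz.
k=3: 119.78 kHz, 154.66 kHz.
k=4: 165.52 kHz, 200.4 kHz.
Within [65.82 kHz, 135.26 kHz]: 74.04 kHz, 108.92 kHz, 119.78 kHz.

74.04 kHz, 108.92 kHz, 119.78 kHz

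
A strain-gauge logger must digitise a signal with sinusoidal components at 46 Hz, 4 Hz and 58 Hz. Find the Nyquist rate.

116 Hz

Highest-frequency component: 58 Hz.
Nyquist rate = 2 × 58 Hz = 116 Hz.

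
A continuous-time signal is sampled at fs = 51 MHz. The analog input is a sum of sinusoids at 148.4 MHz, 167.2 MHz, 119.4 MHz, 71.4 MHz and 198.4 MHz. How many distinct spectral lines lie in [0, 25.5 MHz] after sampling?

5

fs/2 = 25.5 MHz.
148.4 MHz mod fs = 46.4 MHz.
46.4 MHz > fs/2 = 25.5 MHz, folds to fs − 46.4 MHz = 4.6 MHz.
167.2 MHz mod fs = 14.2 MHz.
14.2 MHz ≤ fs/2 = 25.5 MHz, appears at 14.2 MHz.
119.4 MHz mod fs = 17.4 MHz.
17.4 MHz ≤ fs/2 = 25.5 MHz, appears at 17.4 MHz.
71.4 MHz mod fs = 20.4 MHz.
20.4 MHz ≤ fs/2 = 25.5 MHz, appears at 20.4 MHz.
198.4 MHz mod fs = 45.4 MHz.
45.4 MHz > fs/2 = 25.5 MHz, folds to fs − 45.4 MHz = 5.6 MHz.
Distinct values: {4.6 MHz, 5.6 MHz, 14.2 MHz, 17.4 MHz, 20.4 MHz} → 5.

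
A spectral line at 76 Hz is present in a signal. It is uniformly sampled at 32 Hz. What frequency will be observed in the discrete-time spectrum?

12 Hz

76 Hz mod fs = 12 Hz.
12 Hz ≤ fs/2 = 16 Hz, appears at 12 Hz.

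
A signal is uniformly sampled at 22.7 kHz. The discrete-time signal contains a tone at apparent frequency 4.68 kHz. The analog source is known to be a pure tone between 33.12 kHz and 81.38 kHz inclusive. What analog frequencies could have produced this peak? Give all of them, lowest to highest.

40.72 kHz, 50.08 kHz, 63.42 kHz, 72.78 kHz

Frequencies that alias to 4.68 kHz are k·fs ± 4.68 kHz for integer k ≥ 0.
k=0: 4.68 kHz.
k=1: 18.02 kHz, 27.38 kHz.
k=2: 40.72 kHz, 50.08 kHz.
k=3: 63.42 kHz, 72.78 kHz.
k=4: 86.12 kHz, 95.48 kHz.
Within [33.12 kHz, 81.38 kHz]: 40.72 kHz, 50.08 kHz, 63.42 kHz, 72.78 kHz.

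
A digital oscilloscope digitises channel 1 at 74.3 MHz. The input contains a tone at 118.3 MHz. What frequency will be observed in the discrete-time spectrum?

118.3 MHz mod fs = 44 MHz.
44 MHz > fs/2 = 37.15 MHz, folds to fs − 44 MHz = 30.3 MHz.

30.3 MHz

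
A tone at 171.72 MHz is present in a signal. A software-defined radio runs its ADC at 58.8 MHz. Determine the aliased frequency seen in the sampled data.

4.68 MHz

171.72 MHz mod fs = 54.12 MHz.
54.12 MHz > fs/2 = 29.4 MHz, folds to fs − 54.12 MHz = 4.68 MHz.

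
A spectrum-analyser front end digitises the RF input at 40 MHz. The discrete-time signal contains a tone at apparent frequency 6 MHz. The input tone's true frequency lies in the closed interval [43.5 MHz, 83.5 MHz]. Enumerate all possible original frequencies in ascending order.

Frequencies that alias to 6 MHz are k·fs ± 6 MHz for integer k ≥ 0.
k=0: 6 MHz.
k=1: 34 MHz, 46 MHz.
k=2: 74 MHz, 86 MHz.
k=3: 114 MHz, 126 MHz.
Within [43.5 MHz, 83.5 MHz]: 46 MHz, 74 MHz.

46 MHz, 74 MHz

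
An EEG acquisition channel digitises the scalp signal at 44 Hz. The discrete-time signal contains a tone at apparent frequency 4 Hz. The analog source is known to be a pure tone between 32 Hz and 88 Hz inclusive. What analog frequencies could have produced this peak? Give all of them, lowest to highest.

Frequencies that alias to 4 Hz are k·fs ± 4 Hz for integer k ≥ 0.
k=0: 4 Hz.
k=1: 40 Hz, 48 Hz.
k=2: 84 Hz, 92 Hz.
k=3: 128 Hz, 136 Hz.
Within [32 Hz, 88 Hz]: 40 Hz, 48 Hz, 84 Hz.

40 Hz, 48 Hz, 84 Hz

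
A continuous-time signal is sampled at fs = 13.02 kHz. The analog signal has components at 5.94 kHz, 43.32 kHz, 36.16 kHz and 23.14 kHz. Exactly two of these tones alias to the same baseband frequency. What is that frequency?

fs/2 = 6.51 kHz.
5.94 kHz ≤ fs/2 = 6.51 kHz, passes unchanged.
43.32 kHz mod fs = 4.26 kHz.
4.26 kHz ≤ fs/2 = 6.51 kHz, appears at 4.26 kHz.
36.16 kHz mod fs = 10.12 kHz.
10.12 kHz > fs/2 = 6.51 kHz, folds to fs − 10.12 kHz = 2.9 kHz.
23.14 kHz mod fs = 10.12 kHz.
10.12 kHz > fs/2 = 6.51 kHz, folds to fs − 10.12 kHz = 2.9 kHz.
23.14 kHz and 36.16 kHz both map to 2.9 kHz.

2.9 kHz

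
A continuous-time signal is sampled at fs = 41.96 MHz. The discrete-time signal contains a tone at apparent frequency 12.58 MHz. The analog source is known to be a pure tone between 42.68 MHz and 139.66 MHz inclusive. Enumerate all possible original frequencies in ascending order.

Frequencies that alias to 12.58 MHz are k·fs ± 12.58 MHz for integer k ≥ 0.
k=0: 12.58 MHz.
k=1: 29.38 MHz, 54.54 MHz.
k=2: 71.34 MHz, 96.5 MHz.
k=3: 113.3 MHz, 138.46 MHz.
k=4: 155.26 MHz, 180.42 MHz.
Within [42.68 MHz, 139.66 MHz]: 54.54 MHz, 71.34 MHz, 96.5 MHz, 113.3 MHz, 138.46 MHz.

54.54 MHz, 71.34 MHz, 96.5 MHz, 113.3 MHz, 138.46 MHz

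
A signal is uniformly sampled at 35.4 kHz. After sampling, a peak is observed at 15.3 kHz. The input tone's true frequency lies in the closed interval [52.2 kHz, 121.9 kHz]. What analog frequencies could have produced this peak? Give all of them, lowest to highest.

Frequencies that alias to 15.3 kHz are k·fs ± 15.3 kHz for integer k ≥ 0.
k=0: 15.3 kHz.
k=1: 20.1 kHz, 50.7 kHz.
k=2: 55.5 kHz, 86.1 kHz.
k=3: 90.9 kHz, 121.5 kHz.
k=4: 126.3 kHz, 156.9 kHz.
Within [52.2 kHz, 121.9 kHz]: 55.5 kHz, 86.1 kHz, 90.9 kHz, 121.5 kHz.

55.5 kHz, 86.1 kHz, 90.9 kHz, 121.5 kHz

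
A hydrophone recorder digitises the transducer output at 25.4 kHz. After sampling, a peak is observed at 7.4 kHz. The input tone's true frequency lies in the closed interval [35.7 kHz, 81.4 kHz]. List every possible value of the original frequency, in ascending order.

43.4 kHz, 58.2 kHz, 68.8 kHz

Frequencies that alias to 7.4 kHz are k·fs ± 7.4 kHz for integer k ≥ 0.
k=0: 7.4 kHz.
k=1: 18 kHz, 32.8 kHz.
k=2: 43.4 kHz, 58.2 kHz.
k=3: 68.8 kHz, 83.6 kHz.
k=4: 94.2 kHz, 109 kHz.
Within [35.7 kHz, 81.4 kHz]: 43.4 kHz, 58.2 kHz, 68.8 kHz.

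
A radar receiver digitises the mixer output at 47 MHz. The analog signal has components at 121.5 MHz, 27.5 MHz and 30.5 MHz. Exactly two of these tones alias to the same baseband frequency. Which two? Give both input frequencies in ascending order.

27.5 MHz, 121.5 MHz

fs/2 = 23.5 MHz.
121.5 MHz mod fs = 27.5 MHz.
27.5 MHz > fs/2 = 23.5 MHz, folds to fs − 27.5 MHz = 19.5 MHz.
27.5 MHz > fs/2 = 23.5 MHz, folds to fs − 27.5 MHz = 19.5 MHz.
30.5 MHz > fs/2 = 23.5 MHz, folds to fs − 30.5 MHz = 16.5 MHz.
27.5 MHz and 121.5 MHz both map to 19.5 MHz.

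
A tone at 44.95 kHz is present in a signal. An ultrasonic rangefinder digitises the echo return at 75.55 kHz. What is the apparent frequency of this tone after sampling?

44.95 kHz > fs/2 = 37.775 kHz, folds to fs − 44.95 kHz = 30.6 kHz.

30.6 kHz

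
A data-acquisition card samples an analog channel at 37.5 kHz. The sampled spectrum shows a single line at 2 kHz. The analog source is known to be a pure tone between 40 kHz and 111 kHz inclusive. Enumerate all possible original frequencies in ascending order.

Frequencies that alias to 2 kHz are k·fs ± 2 kHz for integer k ≥ 0.
k=0: 2 kHz.
k=1: 35.5 kHz, 39.5 kHz.
k=2: 73 kHz, 77 kHz.
k=3: 110.5 kHz, 114.5 kHz.
k=4: 148 kHz, 152 kHz.
Within [40 kHz, 111 kHz]: 73 kHz, 77 kHz, 110.5 kHz.

73 kHz, 77 kHz, 110.5 kHz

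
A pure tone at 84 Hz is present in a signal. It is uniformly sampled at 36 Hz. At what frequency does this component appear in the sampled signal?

12 Hz

84 Hz mod fs = 12 Hz.
12 Hz ≤ fs/2 = 18 Hz, appears at 12 Hz.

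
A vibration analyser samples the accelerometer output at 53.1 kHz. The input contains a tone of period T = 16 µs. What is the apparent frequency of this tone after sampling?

T = 16 µs → f = 1/T = 62.5 kHz.
62.5 kHz mod fs = 9.4 kHz.
9.4 kHz ≤ fs/2 = 26.55 kHz, appears at 9.4 kHz.

9.4 kHz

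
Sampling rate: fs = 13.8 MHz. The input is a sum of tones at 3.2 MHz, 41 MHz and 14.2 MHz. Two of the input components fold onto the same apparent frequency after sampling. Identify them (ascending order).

14.2 MHz, 41 MHz

fs/2 = 6.9 MHz.
3.2 MHz ≤ fs/2 = 6.9 MHz, passes unchanged.
41 MHz mod fs = 13.4 MHz.
13.4 MHz > fs/2 = 6.9 MHz, folds to fs − 13.4 MHz = 0.4 MHz.
14.2 MHz mod fs = 0.4 MHz.
0.4 MHz ≤ fs/2 = 6.9 MHz, appears at 0.4 MHz.
14.2 MHz and 41 MHz both map to 0.4 MHz.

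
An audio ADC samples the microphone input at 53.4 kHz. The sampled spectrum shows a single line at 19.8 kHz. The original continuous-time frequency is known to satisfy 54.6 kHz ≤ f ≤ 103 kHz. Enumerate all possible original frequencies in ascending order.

73.2 kHz, 87 kHz

Frequencies that alias to 19.8 kHz are k·fs ± 19.8 kHz for integer k ≥ 0.
k=0: 19.8 kHz.
k=1: 33.6 kHz, 73.2 kHz.
k=2: 87 kHz, 126.6 kHz.
k=3: 140.4 kHz, 180 kHz.
Within [54.6 kHz, 103 kHz]: 73.2 kHz, 87 kHz.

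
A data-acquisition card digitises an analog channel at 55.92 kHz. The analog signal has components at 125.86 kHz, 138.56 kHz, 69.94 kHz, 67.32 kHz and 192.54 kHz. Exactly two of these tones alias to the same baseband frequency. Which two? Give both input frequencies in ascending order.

fs/2 = 27.96 kHz.
125.86 kHz mod fs = 14.02 kHz.
14.02 kHz ≤ fs/2 = 27.96 kHz, appears at 14.02 kHz.
138.56 kHz mod fs = 26.72 kHz.
26.72 kHz ≤ fs/2 = 27.96 kHz, appears at 26.72 kHz.
69.94 kHz mod fs = 14.02 kHz.
14.02 kHz ≤ fs/2 = 27.96 kHz, appears at 14.02 kHz.
67.32 kHz mod fs = 11.4 kHz.
11.4 kHz ≤ fs/2 = 27.96 kHz, appears at 11.4 kHz.
192.54 kHz mod fs = 24.78 kHz.
24.78 kHz ≤ fs/2 = 27.96 kHz, appears at 24.78 kHz.
69.94 kHz and 125.86 kHz both map to 14.02 kHz.

69.94 kHz, 125.86 kHz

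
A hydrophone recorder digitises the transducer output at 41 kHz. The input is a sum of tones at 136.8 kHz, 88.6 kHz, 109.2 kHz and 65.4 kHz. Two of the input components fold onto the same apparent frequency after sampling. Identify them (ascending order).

fs/2 = 20.5 kHz.
136.8 kHz mod fs = 13.8 kHz.
13.8 kHz ≤ fs/2 = 20.5 kHz, appears at 13.8 kHz.
88.6 kHz mod fs = 6.6 kHz.
6.6 kHz ≤ fs/2 = 20.5 kHz, appears at 6.6 kHz.
109.2 kHz mod fs = 27.2 kHz.
27.2 kHz > fs/2 = 20.5 kHz, folds to fs − 27.2 kHz = 13.8 kHz.
65.4 kHz mod fs = 24.4 kHz.
24.4 kHz > fs/2 = 20.5 kHz, folds to fs − 24.4 kHz = 16.6 kHz.
109.2 kHz and 136.8 kHz both map to 13.8 kHz.

109.2 kHz, 136.8 kHz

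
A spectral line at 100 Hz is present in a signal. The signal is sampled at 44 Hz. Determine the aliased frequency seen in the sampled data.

12 Hz

100 Hz mod fs = 12 Hz.
12 Hz ≤ fs/2 = 22 Hz, appears at 12 Hz.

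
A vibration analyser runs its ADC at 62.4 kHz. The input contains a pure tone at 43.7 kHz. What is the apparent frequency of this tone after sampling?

43.7 kHz > fs/2 = 31.2 kHz, folds to fs − 43.7 kHz = 18.7 kHz.

18.7 kHz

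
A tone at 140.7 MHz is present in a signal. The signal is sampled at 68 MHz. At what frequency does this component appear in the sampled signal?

4.7 MHz

140.7 MHz mod fs = 4.7 MHz.
4.7 MHz ≤ fs/2 = 34 MHz, appears at 4.7 MHz.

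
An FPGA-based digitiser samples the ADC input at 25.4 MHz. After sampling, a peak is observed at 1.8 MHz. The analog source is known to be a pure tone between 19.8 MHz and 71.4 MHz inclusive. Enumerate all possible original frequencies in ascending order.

23.6 MHz, 27.2 MHz, 49 MHz, 52.6 MHz

Frequencies that alias to 1.8 MHz are k·fs ± 1.8 MHz for integer k ≥ 0.
k=0: 1.8 MHz.
k=1: 23.6 MHz, 27.2 MHz.
k=2: 49 MHz, 52.6 MHz.
k=3: 74.4 MHz, 78 MHz.
Within [19.8 MHz, 71.4 MHz]: 23.6 MHz, 27.2 MHz, 49 MHz, 52.6 MHz.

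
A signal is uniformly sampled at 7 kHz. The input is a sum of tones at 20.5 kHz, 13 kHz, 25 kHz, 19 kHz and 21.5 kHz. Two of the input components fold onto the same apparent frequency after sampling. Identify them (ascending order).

fs/2 = 3.5 kHz.
20.5 kHz mod fs = 6.5 kHz.
6.5 kHz > fs/2 = 3.5 kHz, folds to fs − 6.5 kHz = 0.5 kHz.
13 kHz mod fs = 6 kHz.
6 kHz > fs/2 = 3.5 kHz, folds to fs − 6 kHz = 1 kHz.
25 kHz mod fs = 4 kHz.
4 kHz > fs/2 = 3.5 kHz, folds to fs − 4 kHz = 3 kHz.
19 kHz mod fs = 5 kHz.
5 kHz > fs/2 = 3.5 kHz, folds to fs − 5 kHz = 2 kHz.
21.5 kHz mod fs = 0.5 kHz.
0.5 kHz ≤ fs/2 = 3.5 kHz, appears at 0.5 kHz.
20.5 kHz and 21.5 kHz both map to 0.5 kHz.

20.5 kHz, 21.5 kHz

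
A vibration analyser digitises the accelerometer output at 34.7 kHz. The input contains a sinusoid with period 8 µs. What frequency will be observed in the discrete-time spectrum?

T = 8 µs → f = 1/T = 125 kHz.
125 kHz mod fs = 20.9 kHz.
20.9 kHz > fs/2 = 17.35 kHz, folds to fs − 20.9 kHz = 13.8 kHz.

13.8 kHz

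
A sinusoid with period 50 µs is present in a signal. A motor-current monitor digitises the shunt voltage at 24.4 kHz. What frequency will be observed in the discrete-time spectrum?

T = 50 µs → f = 1/T = 20 kHz.
20 kHz > fs/2 = 12.2 kHz, folds to fs − 20 kHz = 4.4 kHz.

4.4 kHz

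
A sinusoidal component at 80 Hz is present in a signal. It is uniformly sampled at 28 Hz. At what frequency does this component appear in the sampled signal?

4 Hz

80 Hz mod fs = 24 Hz.
24 Hz > fs/2 = 14 Hz, folds to fs − 24 Hz = 4 Hz.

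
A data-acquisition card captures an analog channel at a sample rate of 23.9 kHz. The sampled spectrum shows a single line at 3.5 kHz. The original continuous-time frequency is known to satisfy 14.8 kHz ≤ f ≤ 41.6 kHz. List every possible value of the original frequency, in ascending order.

Frequencies that alias to 3.5 kHz are k·fs ± 3.5 kHz for integer k ≥ 0.
k=0: 3.5 kHz.
k=1: 20.4 kHz, 27.4 kHz.
k=2: 44.3 kHz, 51.3 kHz.
Within [14.8 kHz, 41.6 kHz]: 20.4 kHz, 27.4 kHz.

20.4 kHz, 27.4 kHz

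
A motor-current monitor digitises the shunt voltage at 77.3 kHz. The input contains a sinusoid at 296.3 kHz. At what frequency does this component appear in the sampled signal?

12.9 kHz

296.3 kHz mod fs = 64.4 kHz.
64.4 kHz > fs/2 = 38.65 kHz, folds to fs − 64.4 kHz = 12.9 kHz.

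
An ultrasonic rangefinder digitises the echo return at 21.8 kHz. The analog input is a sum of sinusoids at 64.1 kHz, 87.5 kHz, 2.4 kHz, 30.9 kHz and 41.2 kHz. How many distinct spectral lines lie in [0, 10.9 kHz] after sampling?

4

fs/2 = 10.9 kHz.
64.1 kHz mod fs = 20.5 kHz.
20.5 kHz > fs/2 = 10.9 kHz, folds to fs − 20.5 kHz = 1.3 kHz.
87.5 kHz mod fs = 0.3 kHz.
0.3 kHz ≤ fs/2 = 10.9 kHz, appears at 0.3 kHz.
2.4 kHz ≤ fs/2 = 10.9 kHz, passes unchanged.
30.9 kHz mod fs = 9.1 kHz.
9.1 kHz ≤ fs/2 = 10.9 kHz, appears at 9.1 kHz.
41.2 kHz mod fs = 19.4 kHz.
19.4 kHz > fs/2 = 10.9 kHz, folds to fs − 19.4 kHz = 2.4 kHz.
Distinct values: {0.3 kHz, 1.3 kHz, 2.4 kHz, 9.1 kHz} → 4.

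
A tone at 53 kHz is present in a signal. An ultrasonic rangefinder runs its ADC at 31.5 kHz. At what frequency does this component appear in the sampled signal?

10 kHz

53 kHz mod fs = 21.5 kHz.
21.5 kHz > fs/2 = 15.75 kHz, folds to fs − 21.5 kHz = 10 kHz.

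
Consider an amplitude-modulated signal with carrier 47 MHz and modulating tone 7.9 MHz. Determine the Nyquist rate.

109.8 MHz

AM sidebands sit at fc ± fm = 39.1 MHz and 54.9 MHz.
Highest-frequency component: 54.9 MHz.
Nyquist rate = 2 × 54.9 MHz = 109.8 MHz.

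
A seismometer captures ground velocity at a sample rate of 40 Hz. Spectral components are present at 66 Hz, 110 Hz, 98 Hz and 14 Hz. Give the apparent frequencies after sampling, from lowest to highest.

fs/2 = 20 Hz.
66 Hz mod fs = 26 Hz.
26 Hz > fs/2 = 20 Hz, folds to fs − 26 Hz = 14 Hz.
110 Hz mod fs = 30 Hz.
30 Hz > fs/2 = 20 Hz, folds to fs − 30 Hz = 10 Hz.
98 Hz mod fs = 18 Hz.
18 Hz ≤ fs/2 = 20 Hz, appears at 18 Hz.
14 Hz ≤ fs/2 = 20 Hz, passes unchanged.
Distinct values: {10 Hz, 14 Hz, 18 Hz}.

10 Hz, 14 Hz, 18 Hz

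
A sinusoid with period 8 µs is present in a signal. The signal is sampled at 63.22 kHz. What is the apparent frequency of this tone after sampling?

1.44 kHz

T = 8 µs → f = 1/T = 125 kHz.
125 kHz mod fs = 61.78 kHz.
61.78 kHz > fs/2 = 31.61 kHz, folds to fs − 61.78 kHz = 1.44 kHz.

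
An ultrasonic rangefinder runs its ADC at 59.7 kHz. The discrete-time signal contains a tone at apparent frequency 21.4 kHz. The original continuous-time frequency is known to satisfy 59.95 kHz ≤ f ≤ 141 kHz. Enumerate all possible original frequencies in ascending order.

Frequencies that alias to 21.4 kHz are k·fs ± 21.4 kHz for integer k ≥ 0.
k=0: 21.4 kHz.
k=1: 38.3 kHz, 81.1 kHz.
k=2: 98 kHz, 140.8 kHz.
k=3: 157.7 kHz, 200.5 kHz.
Within [59.95 kHz, 141 kHz]: 81.1 kHz, 98 kHz, 140.8 kHz.

81.1 kHz, 98 kHz, 140.8 kHz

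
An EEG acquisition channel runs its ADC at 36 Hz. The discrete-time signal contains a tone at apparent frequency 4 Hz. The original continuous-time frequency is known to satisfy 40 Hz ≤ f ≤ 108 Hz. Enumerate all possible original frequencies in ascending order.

Frequencies that alias to 4 Hz are k·fs ± 4 Hz for integer k ≥ 0.
k=0: 4 Hz.
k=1: 32 Hz, 40 Hz.
k=2: 68 Hz, 76 Hz.
k=3: 104 Hz, 112 Hz.
k=4: 140 Hz, 148 Hz.
Within [40 Hz, 108 Hz]: 40 Hz, 68 Hz, 76 Hz, 104 Hz.

40 Hz, 68 Hz, 76 Hz, 104 Hz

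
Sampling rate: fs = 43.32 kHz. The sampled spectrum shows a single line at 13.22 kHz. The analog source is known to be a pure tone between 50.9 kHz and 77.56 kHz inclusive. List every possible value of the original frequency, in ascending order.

56.54 kHz, 73.42 kHz

Frequencies that alias to 13.22 kHz are k·fs ± 13.22 kHz for integer k ≥ 0.
k=0: 13.22 kHz.
k=1: 30.1 kHz, 56.54 kHz.
k=2: 73.42 kHz, 99.86 kHz.
k=3: 116.74 kHz, 143.18 kHz.
Within [50.9 kHz, 77.56 kHz]: 56.54 kHz, 73.42 kHz.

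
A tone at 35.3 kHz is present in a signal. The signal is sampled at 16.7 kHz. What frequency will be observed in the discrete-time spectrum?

35.3 kHz mod fs = 1.9 kHz.
1.9 kHz ≤ fs/2 = 8.35 kHz, appears at 1.9 kHz.

1.9 kHz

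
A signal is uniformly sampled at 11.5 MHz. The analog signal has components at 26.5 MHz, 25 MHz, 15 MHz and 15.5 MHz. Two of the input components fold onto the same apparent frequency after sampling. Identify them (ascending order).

fs/2 = 5.75 MHz.
26.5 MHz mod fs = 3.5 MHz.
3.5 MHz ≤ fs/2 = 5.75 MHz, appears at 3.5 MHz.
25 MHz mod fs = 2 MHz.
2 MHz ≤ fs/2 = 5.75 MHz, appears at 2 MHz.
15 MHz mod fs = 3.5 MHz.
3.5 MHz ≤ fs/2 = 5.75 MHz, appears at 3.5 MHz.
15.5 MHz mod fs = 4 MHz.
4 MHz ≤ fs/2 = 5.75 MHz, appears at 4 MHz.
15 MHz and 26.5 MHz both map to 3.5 MHz.

15 MHz, 26.5 MHz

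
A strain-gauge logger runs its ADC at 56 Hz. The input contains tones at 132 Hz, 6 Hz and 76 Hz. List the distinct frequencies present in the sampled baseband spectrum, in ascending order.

6 Hz, 20 Hz

fs/2 = 28 Hz.
132 Hz mod fs = 20 Hz.
20 Hz ≤ fs/2 = 28 Hz, appears at 20 Hz.
6 Hz ≤ fs/2 = 28 Hz, passes unchanged.
76 Hz mod fs = 20 Hz.
20 Hz ≤ fs/2 = 28 Hz, appears at 20 Hz.
Distinct values: {6 Hz, 20 Hz}.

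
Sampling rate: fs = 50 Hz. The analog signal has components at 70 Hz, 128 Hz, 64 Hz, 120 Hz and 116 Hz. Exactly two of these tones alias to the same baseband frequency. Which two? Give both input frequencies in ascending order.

fs/2 = 25 Hz.
70 Hz mod fs = 20 Hz.
20 Hz ≤ fs/2 = 25 Hz, appears at 20 Hz.
128 Hz mod fs = 28 Hz.
28 Hz > fs/2 = 25 Hz, folds to fs − 28 Hz = 22 Hz.
64 Hz mod fs = 14 Hz.
14 Hz ≤ fs/2 = 25 Hz, appears at 14 Hz.
120 Hz mod fs = 20 Hz.
20 Hz ≤ fs/2 = 25 Hz, appears at 20 Hz.
116 Hz mod fs = 16 Hz.
16 Hz ≤ fs/2 = 25 Hz, appears at 16 Hz.
70 Hz and 120 Hz both map to 20 Hz.

70 Hz, 120 Hz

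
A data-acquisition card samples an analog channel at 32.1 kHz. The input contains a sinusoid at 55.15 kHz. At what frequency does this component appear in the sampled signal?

55.15 kHz mod fs = 23.05 kHz.
23.05 kHz > fs/2 = 16.05 kHz, folds to fs − 23.05 kHz = 9.05 kHz.

9.05 kHz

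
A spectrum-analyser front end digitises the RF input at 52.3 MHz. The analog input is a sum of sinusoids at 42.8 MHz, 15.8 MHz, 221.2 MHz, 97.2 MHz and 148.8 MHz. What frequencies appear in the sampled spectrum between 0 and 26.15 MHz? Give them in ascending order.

7.4 MHz, 8.1 MHz, 9.5 MHz, 12 MHz, 15.8 MHz

fs/2 = 26.15 MHz.
42.8 MHz > fs/2 = 26.15 MHz, folds to fs − 42.8 MHz = 9.5 MHz.
15.8 MHz ≤ fs/2 = 26.15 MHz, passes unchanged.
221.2 MHz mod fs = 12 MHz.
12 MHz ≤ fs/2 = 26.15 MHz, appears at 12 MHz.
97.2 MHz mod fs = 44.9 MHz.
44.9 MHz > fs/2 = 26.15 MHz, folds to fs − 44.9 MHz = 7.4 MHz.
148.8 MHz mod fs = 44.2 MHz.
44.2 MHz > fs/2 = 26.15 MHz, folds to fs − 44.2 MHz = 8.1 MHz.
Distinct values: {7.4 MHz, 8.1 MHz, 9.5 MHz, 12 MHz, 15.8 MHz}.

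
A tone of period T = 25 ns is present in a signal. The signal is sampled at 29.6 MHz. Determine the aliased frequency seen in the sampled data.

T = 25 ns → f = 1/T = 40 MHz.
40 MHz mod fs = 10.4 MHz.
10.4 MHz ≤ fs/2 = 14.8 MHz, appears at 10.4 MHz.

10.4 MHz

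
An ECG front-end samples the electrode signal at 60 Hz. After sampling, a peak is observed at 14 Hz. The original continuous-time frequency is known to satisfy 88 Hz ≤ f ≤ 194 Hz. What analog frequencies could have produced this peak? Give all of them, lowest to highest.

Frequencies that alias to 14 Hz are k·fs ± 14 Hz for integer k ≥ 0.
k=0: 14 Hz.
k=1: 46 Hz, 74 Hz.
k=2: 106 Hz, 134 Hz.
k=3: 166 Hz, 194 Hz.
k=4: 226 Hz, 254 Hz.
Within [88 Hz, 194 Hz]: 106 Hz, 134 Hz, 166 Hz, 194 Hz.

106 Hz, 134 Hz, 166 Hz, 194 Hz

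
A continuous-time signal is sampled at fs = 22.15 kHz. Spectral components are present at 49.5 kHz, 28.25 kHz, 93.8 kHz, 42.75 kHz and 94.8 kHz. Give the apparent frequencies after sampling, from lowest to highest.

fs/2 = 11.075 kHz.
49.5 kHz mod fs = 5.2 kHz.
5.2 kHz ≤ fs/2 = 11.075 kHz, appears at 5.2 kHz.
28.25 kHz mod fs = 6.1 kHz.
6.1 kHz ≤ fs/2 = 11.075 kHz, appears at 6.1 kHz.
93.8 kHz mod fs = 5.2 kHz.
5.2 kHz ≤ fs/2 = 11.075 kHz, appears at 5.2 kHz.
42.75 kHz mod fs = 20.6 kHz.
20.6 kHz > fs/2 = 11.075 kHz, folds to fs − 20.6 kHz = 1.55 kHz.
94.8 kHz mod fs = 6.2 kHz.
6.2 kHz ≤ fs/2 = 11.075 kHz, appears at 6.2 kHz.
Distinct values: {1.55 kHz, 5.2 kHz, 6.1 kHz, 6.2 kHz}.

1.55 kHz, 5.2 kHz, 6.1 kHz, 6.2 kHz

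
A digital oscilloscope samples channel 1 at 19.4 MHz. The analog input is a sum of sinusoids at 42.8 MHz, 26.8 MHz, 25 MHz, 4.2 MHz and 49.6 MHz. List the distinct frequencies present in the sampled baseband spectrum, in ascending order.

fs/2 = 9.7 MHz.
42.8 MHz mod fs = 4 MHz.
4 MHz ≤ fs/2 = 9.7 MHz, appears at 4 MHz.
26.8 MHz mod fs = 7.4 MHz.
7.4 MHz ≤ fs/2 = 9.7 MHz, appears at 7.4 MHz.
25 MHz mod fs = 5.6 MHz.
5.6 MHz ≤ fs/2 = 9.7 MHz, appears at 5.6 MHz.
4.2 MHz ≤ fs/2 = 9.7 MHz, passes unchanged.
49.6 MHz mod fs = 10.8 MHz.
10.8 MHz > fs/2 = 9.7 MHz, folds to fs − 10.8 MHz = 8.6 MHz.
Distinct values: {4 MHz, 4.2 MHz, 5.6 MHz, 7.4 MHz, 8.6 MHz}.

4 MHz, 4.2 MHz, 5.6 MHz, 7.4 MHz, 8.6 MHz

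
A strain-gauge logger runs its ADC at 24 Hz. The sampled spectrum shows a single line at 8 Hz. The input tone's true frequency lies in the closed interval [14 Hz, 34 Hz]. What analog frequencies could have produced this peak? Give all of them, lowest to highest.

Frequencies that alias to 8 Hz are k·fs ± 8 Hz for integer k ≥ 0.
k=0: 8 Hz.
k=1: 16 Hz, 32 Hz.
k=2: 40 Hz, 56 Hz.
Within [14 Hz, 34 Hz]: 16 Hz, 32 Hz.

16 Hz, 32 Hz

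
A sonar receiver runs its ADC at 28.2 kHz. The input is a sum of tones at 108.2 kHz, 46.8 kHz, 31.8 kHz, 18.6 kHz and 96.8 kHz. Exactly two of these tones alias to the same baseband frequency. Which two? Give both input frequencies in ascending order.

fs/2 = 14.1 kHz.
108.2 kHz mod fs = 23.6 kHz.
23.6 kHz > fs/2 = 14.1 kHz, folds to fs − 23.6 kHz = 4.6 kHz.
46.8 kHz mod fs = 18.6 kHz.
18.6 kHz > fs/2 = 14.1 kHz, folds to fs − 18.6 kHz = 9.6 kHz.
31.8 kHz mod fs = 3.6 kHz.
3.6 kHz ≤ fs/2 = 14.1 kHz, appears at 3.6 kHz.
18.6 kHz > fs/2 = 14.1 kHz, folds to fs − 18.6 kHz = 9.6 kHz.
96.8 kHz mod fs = 12.2 kHz.
12.2 kHz ≤ fs/2 = 14.1 kHz, appears at 12.2 kHz.
18.6 kHz and 46.8 kHz both map to 9.6 kHz.

18.6 kHz, 46.8 kHz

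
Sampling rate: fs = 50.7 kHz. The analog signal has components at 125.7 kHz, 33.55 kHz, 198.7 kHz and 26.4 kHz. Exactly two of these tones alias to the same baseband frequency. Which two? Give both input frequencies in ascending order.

26.4 kHz, 125.7 kHz

fs/2 = 25.35 kHz.
125.7 kHz mod fs = 24.3 kHz.
24.3 kHz ≤ fs/2 = 25.35 kHz, appears at 24.3 kHz.
33.55 kHz > fs/2 = 25.35 kHz, folds to fs − 33.55 kHz = 17.15 kHz.
198.7 kHz mod fs = 46.6 kHz.
46.6 kHz > fs/2 = 25.35 kHz, folds to fs − 46.6 kHz = 4.1 kHz.
26.4 kHz > fs/2 = 25.35 kHz, folds to fs − 26.4 kHz = 24.3 kHz.
26.4 kHz and 125.7 kHz both map to 24.3 kHz.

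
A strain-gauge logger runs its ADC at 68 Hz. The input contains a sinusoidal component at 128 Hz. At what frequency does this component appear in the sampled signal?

8 Hz

128 Hz mod fs = 60 Hz.
60 Hz > fs/2 = 34 Hz, folds to fs − 60 Hz = 8 Hz.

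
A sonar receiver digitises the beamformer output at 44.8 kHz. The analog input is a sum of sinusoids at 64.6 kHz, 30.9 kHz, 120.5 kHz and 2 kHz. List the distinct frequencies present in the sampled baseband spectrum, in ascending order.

2 kHz, 13.9 kHz, 19.8 kHz

fs/2 = 22.4 kHz.
64.6 kHz mod fs = 19.8 kHz.
19.8 kHz ≤ fs/2 = 22.4 kHz, appears at 19.8 kHz.
30.9 kHz > fs/2 = 22.4 kHz, folds to fs − 30.9 kHz = 13.9 kHz.
120.5 kHz mod fs = 30.9 kHz.
30.9 kHz > fs/2 = 22.4 kHz, folds to fs − 30.9 kHz = 13.9 kHz.
2 kHz ≤ fs/2 = 22.4 kHz, passes unchanged.
Distinct values: {2 kHz, 13.9 kHz, 19.8 kHz}.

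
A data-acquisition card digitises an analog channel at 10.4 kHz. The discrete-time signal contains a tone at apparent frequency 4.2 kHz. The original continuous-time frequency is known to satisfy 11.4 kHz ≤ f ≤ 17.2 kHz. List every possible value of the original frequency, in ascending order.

Frequencies that alias to 4.2 kHz are k·fs ± 4.2 kHz for integer k ≥ 0.
k=0: 4.2 kHz.
k=1: 6.2 kHz, 14.6 kHz.
k=2: 16.6 kHz, 25 kHz.
k=3: 27 kHz, 35.4 kHz.
Within [11.4 kHz, 17.2 kHz]: 14.6 kHz, 16.6 kHz.

14.6 kHz, 16.6 kHz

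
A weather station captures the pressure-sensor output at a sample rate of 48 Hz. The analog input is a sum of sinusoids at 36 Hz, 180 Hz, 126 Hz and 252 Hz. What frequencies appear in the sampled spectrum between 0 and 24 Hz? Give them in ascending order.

12 Hz, 18 Hz

fs/2 = 24 Hz.
36 Hz > fs/2 = 24 Hz, folds to fs − 36 Hz = 12 Hz.
180 Hz mod fs = 36 Hz.
36 Hz > fs/2 = 24 Hz, folds to fs − 36 Hz = 12 Hz.
126 Hz mod fs = 30 Hz.
30 Hz > fs/2 = 24 Hz, folds to fs − 30 Hz = 18 Hz.
252 Hz mod fs = 12 Hz.
12 Hz ≤ fs/2 = 24 Hz, appears at 12 Hz.
Distinct values: {12 Hz, 18 Hz}.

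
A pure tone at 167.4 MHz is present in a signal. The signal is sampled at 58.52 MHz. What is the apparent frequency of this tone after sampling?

167.4 MHz mod fs = 50.36 MHz.
50.36 MHz > fs/2 = 29.26 MHz, folds to fs − 50.36 MHz = 8.16 MHz.

8.16 MHz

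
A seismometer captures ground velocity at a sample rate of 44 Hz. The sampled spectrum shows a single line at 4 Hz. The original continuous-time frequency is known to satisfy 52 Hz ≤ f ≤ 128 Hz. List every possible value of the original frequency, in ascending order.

84 Hz, 92 Hz, 128 Hz

Frequencies that alias to 4 Hz are k·fs ± 4 Hz for integer k ≥ 0.
k=0: 4 Hz.
k=1: 40 Hz, 48 Hz.
k=2: 84 Hz, 92 Hz.
k=3: 128 Hz, 136 Hz.
k=4: 172 Hz, 180 Hz.
Within [52 Hz, 128 Hz]: 84 Hz, 92 Hz, 128 Hz.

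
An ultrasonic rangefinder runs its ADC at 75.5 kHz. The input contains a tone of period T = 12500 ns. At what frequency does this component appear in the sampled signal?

T = 12500 ns → f = 1/T = 80 kHz.
80 kHz mod fs = 4.5 kHz.
4.5 kHz ≤ fs/2 = 37.75 kHz, appears at 4.5 kHz.

4.5 kHz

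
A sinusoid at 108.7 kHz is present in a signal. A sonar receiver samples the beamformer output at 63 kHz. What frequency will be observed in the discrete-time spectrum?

17.3 kHz

108.7 kHz mod fs = 45.7 kHz.
45.7 kHz > fs/2 = 31.5 kHz, folds to fs − 45.7 kHz = 17.3 kHz.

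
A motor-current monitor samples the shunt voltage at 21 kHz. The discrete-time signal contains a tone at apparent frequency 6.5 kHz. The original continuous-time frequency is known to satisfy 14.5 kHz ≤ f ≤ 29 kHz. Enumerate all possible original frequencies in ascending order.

Frequencies that alias to 6.5 kHz are k·fs ± 6.5 kHz for integer k ≥ 0.
k=0: 6.5 kHz.
k=1: 14.5 kHz, 27.5 kHz.
k=2: 35.5 kHz, 48.5 kHz.
Within [14.5 kHz, 29 kHz]: 14.5 kHz, 27.5 kHz.

14.5 kHz, 27.5 kHz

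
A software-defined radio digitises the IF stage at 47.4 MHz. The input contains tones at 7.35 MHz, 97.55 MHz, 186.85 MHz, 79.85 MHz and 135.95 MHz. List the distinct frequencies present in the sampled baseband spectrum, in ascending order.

fs/2 = 23.7 MHz.
7.35 MHz ≤ fs/2 = 23.7 MHz, passes unchanged.
97.55 MHz mod fs = 2.75 MHz.
2.75 MHz ≤ fs/2 = 23.7 MHz, appears at 2.75 MHz.
186.85 MHz mod fs = 44.65 MHz.
44.65 MHz > fs/2 = 23.7 MHz, folds to fs − 44.65 MHz = 2.75 MHz.
79.85 MHz mod fs = 32.45 MHz.
32.45 MHz > fs/2 = 23.7 MHz, folds to fs − 32.45 MHz = 14.95 MHz.
135.95 MHz mod fs = 41.15 MHz.
41.15 MHz > fs/2 = 23.7 MHz, folds to fs − 41.15 MHz = 6.25 MHz.
Distinct values: {2.75 MHz, 6.25 MHz, 7.35 MHz, 14.95 MHz}.

2.75 MHz, 6.25 MHz, 7.35 MHz, 14.95 MHz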